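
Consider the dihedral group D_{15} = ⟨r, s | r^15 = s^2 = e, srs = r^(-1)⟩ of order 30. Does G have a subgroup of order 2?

2 | 30. A subgroup of order 2 is {e, r^10s}.

Yes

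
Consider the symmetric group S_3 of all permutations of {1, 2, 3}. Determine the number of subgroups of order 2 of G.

3

|G| = 6 and 2 | 6, so subgroups of order 2 are possible by Lagrange.
The subgroups of order 2 are: {e, (1 2)}; {e, (1 3)}; {e, (2 3)}.
So G has 3 subgroups of order 2.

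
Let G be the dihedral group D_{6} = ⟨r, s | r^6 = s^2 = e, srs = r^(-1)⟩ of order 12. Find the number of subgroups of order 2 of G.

|G| = 12 and 2 | 12, so subgroups of order 2 are possible by Lagrange.
The subgroups of order 2 are: {e, r^2s}; {e, r^3}; {e, r^3s}; {e, r^4s}; … (7 in all).
So G has 7 subgroups of order 2.

7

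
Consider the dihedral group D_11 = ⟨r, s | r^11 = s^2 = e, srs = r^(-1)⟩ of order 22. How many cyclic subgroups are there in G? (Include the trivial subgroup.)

A cyclic subgroup of order d is generated by each of its φ(d) elements of order d, so the cyclic subgroups of order d number (#elements of order d)/φ(d).
Cyclic subgroups by order — order 1: 1; order 2: 11; order 11: 1.
Total: 13.

13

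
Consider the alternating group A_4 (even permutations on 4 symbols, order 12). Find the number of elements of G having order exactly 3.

The elements of order 3 are: (2 3 4), (2 4 3), (1 2 3), (1 2 4), (1 3 2), (1 3 4), (1 4 2), (1 4 3).
That's 8.

8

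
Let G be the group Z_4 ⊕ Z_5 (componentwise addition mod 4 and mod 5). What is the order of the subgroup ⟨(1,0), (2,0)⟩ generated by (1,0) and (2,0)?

4

|⟨(1,0)⟩| = 4 and |⟨(2,0)⟩| = 2, so |H| is a multiple of lcm(4, 2) = 4 and divides |G| = 20.
Closing under the operation: H = {(0,0), (1,0), (2,0), (3,0)}, so |H| = 4.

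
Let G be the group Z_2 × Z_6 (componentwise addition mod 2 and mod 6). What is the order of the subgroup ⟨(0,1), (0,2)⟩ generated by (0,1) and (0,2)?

6

|⟨(0,1)⟩| = 6 and |⟨(0,2)⟩| = 3, so |H| is a multiple of lcm(6, 3) = 6 and divides |G| = 12.
Closing under the operation: H = {(0,0), (0,1), (0,2), (0,3), (0,4), (0,5)}, so |H| = 6.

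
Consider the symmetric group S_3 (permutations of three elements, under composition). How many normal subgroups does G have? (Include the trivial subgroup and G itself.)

3

G has 6 subgroups. Checking conjugation-invariance by order — order 1: 1/1 normal; order 2: 0/3 normal; order 3: 1/1 normal; order 6: 1/1 normal.
Total normal subgroups: 3.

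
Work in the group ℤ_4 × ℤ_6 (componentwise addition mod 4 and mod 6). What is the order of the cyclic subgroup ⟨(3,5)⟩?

The order of (3,5) in Z_4 × Z_6 is lcm(ord(3) in Z_4, ord(5) in Z_6).
ord(3) = 4 and ord(5) = 6, so |⟨(3,5)⟩| = lcm(4, 6) = 12.

12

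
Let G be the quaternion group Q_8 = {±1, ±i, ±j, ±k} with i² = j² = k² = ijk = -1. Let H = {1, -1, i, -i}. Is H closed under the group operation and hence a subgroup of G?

Yes

|H| = 4 divides |G| = 8, consistent with Lagrange.
H contains the identity, every element's inverse is in H, and H is closed under ·: it is a subgroup.
In fact H = ⟨-i⟩.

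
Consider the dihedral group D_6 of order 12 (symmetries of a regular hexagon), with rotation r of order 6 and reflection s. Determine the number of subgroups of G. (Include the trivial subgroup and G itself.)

16

|G| = 12, so by Lagrange every subgroup order divides 12. Divisors: 1, 2, 3, 4, 6, 12.
Subgroups by order — order 1: 1; order 2: 7; order 3: 1; order 4: 3; order 6: 3; order 12: 1.
Total: 1 + 7 + 1 + 3 + 3 + 1 = 16.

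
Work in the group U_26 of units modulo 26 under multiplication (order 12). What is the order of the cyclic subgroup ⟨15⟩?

Compute successive powers of 15 mod 26: 15, 17, 21, 3, 19, 25, 11, 9, …; 15^12 ≡ 1 (mod 26).
So |⟨15⟩| = 12.

12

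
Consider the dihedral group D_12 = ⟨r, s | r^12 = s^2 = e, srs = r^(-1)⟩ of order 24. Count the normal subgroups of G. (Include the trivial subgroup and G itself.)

9

G has 34 subgroups. Checking conjugation-invariance by order — order 1: 1/1 normal; order 2: 1/13 normal; order 3: 1/1 normal; order 4: 1/7 normal; order 6: 1/5 normal; order 8: 0/3 normal; order 12: 3/3 normal; order 24: 1/1 normal.
Total normal subgroups: 9.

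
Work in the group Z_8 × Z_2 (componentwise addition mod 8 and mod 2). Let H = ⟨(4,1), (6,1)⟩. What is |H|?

8

|⟨(4,1)⟩| = 2 and |⟨(6,1)⟩| = 4, so |H| is a multiple of lcm(2, 4) = 4 and divides |G| = 16.
Closing under the operation: H = {(0,0), (0,1), (2,0), (2,1), (4,0), (4,1), (6,0), (6,1)}, so |H| = 8.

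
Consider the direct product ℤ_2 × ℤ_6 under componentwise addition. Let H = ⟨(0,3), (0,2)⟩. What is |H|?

|⟨(0,3)⟩| = 2 and |⟨(0,2)⟩| = 3, so |H| is a multiple of lcm(2, 3) = 6 and divides |G| = 12.
Closing under the operation: H = {(0,0), (0,1), (0,2), (0,3), (0,4), (0,5)}, so |H| = 6.

6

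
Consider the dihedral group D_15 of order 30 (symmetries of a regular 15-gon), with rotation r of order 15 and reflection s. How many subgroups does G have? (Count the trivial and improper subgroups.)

28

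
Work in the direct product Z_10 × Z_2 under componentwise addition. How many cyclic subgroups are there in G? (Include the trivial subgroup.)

Each element a generates a cyclic subgroup ⟨a⟩; distinct elements may generate the same one (a cyclic group of order d has φ(d) generators).
Cyclic subgroups by order — order 1: 1; order 2: 3; order 5: 1; order 10: 3.
Total: 8.

8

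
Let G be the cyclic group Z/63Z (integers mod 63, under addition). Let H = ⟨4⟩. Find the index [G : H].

|⟨4⟩| = 63 and |G| = 63.
By Lagrange, [G : H] = |G|/|H| = 63/63 = 1.

1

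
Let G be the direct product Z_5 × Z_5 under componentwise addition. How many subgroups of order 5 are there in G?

6

|G| = 25 and 5 | 25, so subgroups of order 5 are possible by Lagrange.
The subgroups of order 5 are: {(0,0), (0,1), (0,2), (0,3), (0,4)}; {(0,0), (1,0), (2,0), (3,0), (4,0)}; {(0,0), (1,1), (2,2), (3,3), (4,4)}; {(0,0), (1,2), (2,4), (3,1), (4,3)}; … (6 in all).
So G has 6 subgroups of order 5.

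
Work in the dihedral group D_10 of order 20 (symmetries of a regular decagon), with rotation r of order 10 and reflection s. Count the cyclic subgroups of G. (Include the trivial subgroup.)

14

Each element a generates a cyclic subgroup ⟨a⟩; distinct elements may generate the same one (a cyclic group of order d has φ(d) generators).
Cyclic subgroups by order — order 1: 1; order 2: 11; order 5: 1; order 10: 1.
Total: 14.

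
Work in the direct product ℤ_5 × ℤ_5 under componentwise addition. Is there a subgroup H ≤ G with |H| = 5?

Yes

5 | 25. A subgroup of order 5 is {(0,0), (0,1), (0,2), (0,3), (0,4)}.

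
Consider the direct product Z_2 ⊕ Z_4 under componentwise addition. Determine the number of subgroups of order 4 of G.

3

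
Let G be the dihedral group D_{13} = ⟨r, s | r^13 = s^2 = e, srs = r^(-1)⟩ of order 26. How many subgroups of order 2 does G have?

|G| = 26 and 2 | 26, so subgroups of order 2 are possible by Lagrange.
The subgroups of order 2 are: {e, r^10s}; {e, r^11s}; {e, r^12s}; {e, r^2s}; … (13 in all).
So G has 13 subgroups of order 2.

13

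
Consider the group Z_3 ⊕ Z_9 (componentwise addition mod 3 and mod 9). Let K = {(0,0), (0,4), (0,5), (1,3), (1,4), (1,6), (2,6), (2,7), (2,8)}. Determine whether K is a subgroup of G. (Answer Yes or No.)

No

(2,7) ∈ K but its inverse (1,2) ∉ K, so K is not a subgroup.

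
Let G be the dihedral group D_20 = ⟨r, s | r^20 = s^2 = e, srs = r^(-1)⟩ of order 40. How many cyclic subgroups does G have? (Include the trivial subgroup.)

26

A cyclic subgroup of order d is generated by each of its φ(d) elements of order d, so the cyclic subgroups of order d number (#elements of order d)/φ(d).
Cyclic subgroups by order — order 1: 1; order 2: 21; order 4: 1; order 5: 1; order 10: 1; order 20: 1.
Total: 26.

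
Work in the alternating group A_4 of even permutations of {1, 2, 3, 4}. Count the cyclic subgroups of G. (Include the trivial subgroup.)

8

A cyclic subgroup of order d is generated by each of its φ(d) elements of order d, so the cyclic subgroups of order d number (#elements of order d)/φ(d).
Cyclic subgroups by order — order 1: 1; order 2: 3; order 3: 4.
Total: 8.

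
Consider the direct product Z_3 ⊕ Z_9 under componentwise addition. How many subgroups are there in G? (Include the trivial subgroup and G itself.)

10

|G| = 27, so by Lagrange every subgroup order divides 27. Divisors: 1, 3, 9, 27.
Subgroups by order — order 1: 1; order 3: 4; order 9: 4; order 27: 1.
Total: 1 + 4 + 4 + 1 = 10.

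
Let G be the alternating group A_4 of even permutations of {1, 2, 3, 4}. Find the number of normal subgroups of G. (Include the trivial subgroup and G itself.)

3

G has 10 subgroups. Checking conjugation-invariance by order — order 1: 1/1 normal; order 2: 0/3 normal; order 3: 0/4 normal; order 4: 1/1 normal; order 12: 1/1 normal.
Total normal subgroups: 3.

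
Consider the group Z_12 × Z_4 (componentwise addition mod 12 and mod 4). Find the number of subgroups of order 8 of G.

3

|G| = 48 and 8 | 48, so subgroups of order 8 are possible by Lagrange.
The subgroups of order 8 are: {(0,0), (0,1), (0,2), (0,3), (6,0), (6,1), (6,2), (6,3)}; {(0,0), (0,2), (3,0), (3,2), (6,0), (6,2), (9,0), (9,2)}; {(0,0), (0,2), (3,1), (3,3), (6,0), (6,2), (9,1), (9,3)}.
So G has 3 subgroups of order 8.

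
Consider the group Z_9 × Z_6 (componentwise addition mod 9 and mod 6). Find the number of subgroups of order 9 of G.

|G| = 54 and 9 | 54, so subgroups of order 9 are possible by Lagrange.
The subgroups of order 9 are: {(0,0), (0,2), (0,4), (3,0), (3,2), (3,4), (6,0), (6,2), (6,4)}; {(0,0), (1,0), (2,0), (3,0), (4,0), (5,0), (6,0), (7,0), (8,0)}; {(0,0), (1,2), (2,4), (3,0), (4,2), (5,4), (6,0), (7,2), (8,4)}; {(0,0), (1,4), (2,2), (3,0), (4,4), (5,2), (6,0), (7,4), (8,2)}.
So G has 4 subgroups of order 9.

4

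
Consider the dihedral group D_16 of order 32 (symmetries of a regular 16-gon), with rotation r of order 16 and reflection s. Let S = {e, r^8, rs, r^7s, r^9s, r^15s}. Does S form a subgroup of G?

No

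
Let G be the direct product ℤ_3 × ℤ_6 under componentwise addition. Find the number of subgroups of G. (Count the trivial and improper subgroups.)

12

|G| = 18, so by Lagrange every subgroup order divides 18. Divisors: 1, 2, 3, 6, 9, 18.
Subgroups by order — order 1: 1; order 2: 1; order 3: 4; order 6: 4; order 9: 1; order 18: 1.
Total: 1 + 1 + 4 + 4 + 1 + 1 = 12.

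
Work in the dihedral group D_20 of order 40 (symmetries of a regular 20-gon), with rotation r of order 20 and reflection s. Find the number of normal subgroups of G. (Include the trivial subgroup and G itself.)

G has 48 subgroups. Checking conjugation-invariance by order — order 1: 1/1 normal; order 2: 1/21 normal; order 4: 1/11 normal; order 5: 1/1 normal; order 8: 0/5 normal; order 10: 1/5 normal; order 20: 3/3 normal; order 40: 1/1 normal.
Total normal subgroups: 9.

9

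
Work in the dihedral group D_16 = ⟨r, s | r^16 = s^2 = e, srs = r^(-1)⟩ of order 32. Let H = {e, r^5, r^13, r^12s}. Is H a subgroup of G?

r^5 ∈ H but its inverse r^11 ∉ H, so H is not a subgroup.

No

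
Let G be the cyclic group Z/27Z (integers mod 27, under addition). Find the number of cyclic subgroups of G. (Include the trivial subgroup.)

Group the elements of G by the cyclic subgroup they generate; each cyclic subgroup of order d accounts for φ(d) elements.
Cyclic subgroups by order — order 1: 1; order 3: 1; order 9: 1; order 27: 1.
Total: 4.

4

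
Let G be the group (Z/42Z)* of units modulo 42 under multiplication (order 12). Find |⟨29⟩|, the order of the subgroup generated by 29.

Compute successive powers of 29 mod 42: 29, 1; 29^2 ≡ 1 (mod 42).
So |⟨29⟩| = 2.

2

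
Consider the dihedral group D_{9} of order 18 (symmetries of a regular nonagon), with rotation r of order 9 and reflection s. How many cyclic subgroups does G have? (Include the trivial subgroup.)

12

Group the elements of G by the cyclic subgroup they generate; each cyclic subgroup of order d accounts for φ(d) elements.
Cyclic subgroups by order — order 1: 1; order 2: 9; order 3: 1; order 9: 1.
Total: 12.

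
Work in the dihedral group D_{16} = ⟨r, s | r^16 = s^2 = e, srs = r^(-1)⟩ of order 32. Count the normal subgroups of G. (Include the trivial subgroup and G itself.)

8

G has 36 subgroups. Checking conjugation-invariance by order — order 1: 1/1 normal; order 2: 1/17 normal; order 4: 1/9 normal; order 8: 1/5 normal; order 16: 3/3 normal; order 32: 1/1 normal.
Total normal subgroups: 8.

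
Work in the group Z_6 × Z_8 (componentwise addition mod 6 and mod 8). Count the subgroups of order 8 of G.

|G| = 48 and 8 | 48, so subgroups of order 8 are possible by Lagrange.
The subgroups of order 8 are: {(0,0), (0,1), (0,2), (0,3), (0,4), (0,5), (0,6), (0,7)}; {(0,0), (0,2), (0,4), (0,6), (3,0), (3,2), (3,4), (3,6)}; {(0,0), (0,2), (0,4), (0,6), (3,1), (3,3), (3,5), (3,7)}.
So G has 3 subgroups of order 8.

3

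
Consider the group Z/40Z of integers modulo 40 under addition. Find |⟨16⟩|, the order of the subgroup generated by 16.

5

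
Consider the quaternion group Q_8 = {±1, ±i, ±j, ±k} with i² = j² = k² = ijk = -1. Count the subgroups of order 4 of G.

|G| = 8 and 4 | 8, so subgroups of order 4 are possible by Lagrange.
The subgroups of order 4 are: {1, -1, i, -i}; {1, -1, j, -j}; {1, -1, k, -k}.
So G has 3 subgroups of order 4.

3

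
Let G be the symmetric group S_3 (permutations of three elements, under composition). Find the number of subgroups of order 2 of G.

|G| = 6 and 2 | 6, so subgroups of order 2 are possible by Lagrange.
The subgroups of order 2 are: {e, (1 2)}; {e, (1 3)}; {e, (2 3)}.
So G has 3 subgroups of order 2.

3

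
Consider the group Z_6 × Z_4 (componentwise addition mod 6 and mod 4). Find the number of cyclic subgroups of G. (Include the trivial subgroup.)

Each element a generates a cyclic subgroup ⟨a⟩; distinct elements may generate the same one (a cyclic group of order d has φ(d) generators).
Cyclic subgroups by order — order 1: 1; order 2: 3; order 3: 1; order 4: 2; order 6: 3; order 12: 2.
Total: 12.

12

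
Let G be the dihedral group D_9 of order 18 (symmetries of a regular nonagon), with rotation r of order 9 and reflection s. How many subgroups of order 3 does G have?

|G| = 18 and 3 | 18, so subgroups of order 3 are possible by Lagrange.
The subgroups of order 3 are: {e, r^3, r^6}.
So G has 1 subgroup of order 3.

1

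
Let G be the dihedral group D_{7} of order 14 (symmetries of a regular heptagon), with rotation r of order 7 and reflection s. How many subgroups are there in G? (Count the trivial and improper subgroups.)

10

|G| = 14, so by Lagrange every subgroup order divides 14. Divisors: 1, 2, 7, 14.
Subgroups by order — order 1: 1; order 2: 7; order 7: 1; order 14: 1.
Total: 1 + 7 + 1 + 1 = 10.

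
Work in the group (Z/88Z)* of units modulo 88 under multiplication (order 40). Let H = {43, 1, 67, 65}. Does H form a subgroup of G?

Yes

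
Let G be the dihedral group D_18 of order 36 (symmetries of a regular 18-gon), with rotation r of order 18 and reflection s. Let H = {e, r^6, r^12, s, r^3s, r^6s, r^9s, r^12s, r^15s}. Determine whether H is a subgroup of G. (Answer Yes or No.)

No

Closure fails: s · r^3s = r^15 ∉ H. So H is not a subgroup.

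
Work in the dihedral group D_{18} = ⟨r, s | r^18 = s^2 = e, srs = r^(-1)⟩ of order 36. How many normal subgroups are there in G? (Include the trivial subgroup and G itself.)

G has 45 subgroups. Checking conjugation-invariance by order — order 1: 1/1 normal; order 2: 1/19 normal; order 3: 1/1 normal; order 4: 0/9 normal; order 6: 1/7 normal; order 9: 1/1 normal; order 12: 0/3 normal; order 18: 3/3 normal; order 36: 1/1 normal.
Total normal subgroups: 9.

9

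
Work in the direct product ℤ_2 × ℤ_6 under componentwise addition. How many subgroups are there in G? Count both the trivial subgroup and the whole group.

|G| = 12, so by Lagrange every subgroup order divides 12. Divisors: 1, 2, 3, 4, 6, 12.
Subgroups by order — order 1: 1; order 2: 3; order 3: 1; order 4: 1; order 6: 3; order 12: 1.
Total: 1 + 3 + 1 + 1 + 3 + 1 = 10.

10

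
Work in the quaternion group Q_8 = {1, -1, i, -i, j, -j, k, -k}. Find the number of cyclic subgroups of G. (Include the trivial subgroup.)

Group the elements of G by the cyclic subgroup they generate; each cyclic subgroup of order d accounts for φ(d) elements.
Cyclic subgroups by order — order 1: 1; order 2: 1; order 4: 3.
Total: 5.

5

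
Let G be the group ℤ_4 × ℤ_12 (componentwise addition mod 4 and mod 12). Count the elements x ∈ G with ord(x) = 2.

3

An element (a,b) has order lcm(ord(a), ord(b)); count pairs with lcm equal to 2.
Enumerating gives 3 such elements.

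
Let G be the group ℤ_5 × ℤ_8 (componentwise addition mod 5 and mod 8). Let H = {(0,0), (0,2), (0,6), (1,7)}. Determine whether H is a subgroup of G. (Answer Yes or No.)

(1,7) ∈ H but its inverse (4,1) ∉ H, so H is not a subgroup.

No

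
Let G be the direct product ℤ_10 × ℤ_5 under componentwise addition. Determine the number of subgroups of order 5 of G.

6

|G| = 50 and 5 | 50, so subgroups of order 5 are possible by Lagrange.
The subgroups of order 5 are: {(0,0), (0,1), (0,2), (0,3), (0,4)}; {(0,0), (2,0), (4,0), (6,0), (8,0)}; {(0,0), (2,1), (4,2), (6,3), (8,4)}; {(0,0), (2,2), (4,4), (6,1), (8,3)}; … (6 in all).
So G has 6 subgroups of order 5.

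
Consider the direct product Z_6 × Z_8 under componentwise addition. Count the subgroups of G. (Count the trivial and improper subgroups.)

|G| = 48, so by Lagrange every subgroup order divides 48. Divisors: 1, 2, 3, 4, 6, 8, 12, 16, 24, 48.
Subgroups by order — order 1: 1; order 2: 3; order 3: 1; order 4: 3; order 6: 3; order 8: 3; order 12: 3; order 16: 1; order 24: 3; order 48: 1.
Total: 1 + 3 + 1 + 3 + 3 + 3 + 3 + 1 + 3 + 1 = 22.

22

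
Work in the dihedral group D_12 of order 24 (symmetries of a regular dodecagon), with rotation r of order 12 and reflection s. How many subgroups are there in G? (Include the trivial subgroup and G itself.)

34

|G| = 24, so by Lagrange every subgroup order divides 24. Divisors: 1, 2, 3, 4, 6, 8, 12, 24.
Subgroups by order — order 1: 1; order 2: 13; order 3: 1; order 4: 7; order 6: 5; order 8: 3; order 12: 3; order 24: 1.
Total: 1 + 13 + 1 + 7 + 5 + 3 + 3 + 1 = 34.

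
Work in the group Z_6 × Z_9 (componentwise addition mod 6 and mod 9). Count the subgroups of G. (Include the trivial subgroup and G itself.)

20

|G| = 54, so by Lagrange every subgroup order divides 54. Divisors: 1, 2, 3, 6, 9, 18, 27, 54.
Subgroups by order — order 1: 1; order 2: 1; order 3: 4; order 6: 4; order 9: 4; order 18: 4; order 27: 1; order 54: 1.
Total: 1 + 1 + 4 + 4 + 4 + 4 + 1 + 1 = 20.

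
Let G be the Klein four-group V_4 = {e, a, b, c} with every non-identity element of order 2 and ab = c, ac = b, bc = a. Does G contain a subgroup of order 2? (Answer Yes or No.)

Yes

2 | 4. A subgroup of order 2 is {e, a}.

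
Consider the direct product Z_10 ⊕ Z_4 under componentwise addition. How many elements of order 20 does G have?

16

An element (a,b) has order lcm(ord(a), ord(b)); count pairs with lcm equal to 20.
Enumerating gives 16 such elements.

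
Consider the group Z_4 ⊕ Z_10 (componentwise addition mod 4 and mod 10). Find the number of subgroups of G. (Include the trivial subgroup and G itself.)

16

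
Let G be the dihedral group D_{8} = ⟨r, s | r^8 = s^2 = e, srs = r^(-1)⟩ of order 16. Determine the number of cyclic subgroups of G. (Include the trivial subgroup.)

Each element a generates a cyclic subgroup ⟨a⟩; distinct elements may generate the same one (a cyclic group of order d has φ(d) generators).
Cyclic subgroups by order — order 1: 1; order 2: 9; order 4: 1; order 8: 1.
Total: 12.

12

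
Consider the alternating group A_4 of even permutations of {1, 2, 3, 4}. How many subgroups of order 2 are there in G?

3

|G| = 12 and 2 | 12, so subgroups of order 2 are possible by Lagrange.
The subgroups of order 2 are: {e, (1 2)(3 4)}; {e, (1 3)(2 4)}; {e, (1 4)(2 3)}.
So G has 3 subgroups of order 2.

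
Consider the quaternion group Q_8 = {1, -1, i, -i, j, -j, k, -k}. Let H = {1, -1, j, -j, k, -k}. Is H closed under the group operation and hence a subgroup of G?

No

|H| = 6 does not divide |G| = 8, so by Lagrange H is not a subgroup.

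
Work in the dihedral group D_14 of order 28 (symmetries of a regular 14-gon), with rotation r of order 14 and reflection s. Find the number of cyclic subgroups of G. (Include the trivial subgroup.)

Group the elements of G by the cyclic subgroup they generate; each cyclic subgroup of order d accounts for φ(d) elements.
Cyclic subgroups by order — order 1: 1; order 2: 15; order 7: 1; order 14: 1.
Total: 18.

18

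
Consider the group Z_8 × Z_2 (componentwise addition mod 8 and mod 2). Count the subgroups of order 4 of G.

3

|G| = 16 and 4 | 16, so subgroups of order 4 are possible by Lagrange.
The subgroups of order 4 are: {(0,0), (0,1), (4,0), (4,1)}; {(0,0), (2,0), (4,0), (6,0)}; {(0,0), (2,1), (4,0), (6,1)}.
So G has 3 subgroups of order 4.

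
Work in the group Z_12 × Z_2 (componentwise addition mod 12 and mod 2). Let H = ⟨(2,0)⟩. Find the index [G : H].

4

|⟨(2,0)⟩| = 6 and |G| = 24.
By Lagrange, [G : H] = |G|/|H| = 24/6 = 4.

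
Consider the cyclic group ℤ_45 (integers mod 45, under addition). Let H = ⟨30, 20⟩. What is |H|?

9

|⟨30⟩| = 3 and |⟨20⟩| = 9, so |H| is a multiple of lcm(3, 9) = 9 and divides |G| = 45.
Closing under the operation: H = {0, 5, 10, 15, 20, 25, 30, 35, 40}, so |H| = 9.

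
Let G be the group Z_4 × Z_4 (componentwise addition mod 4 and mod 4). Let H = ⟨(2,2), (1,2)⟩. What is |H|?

8

|⟨(2,2)⟩| = 2 and |⟨(1,2)⟩| = 4, so |H| is a multiple of lcm(2, 4) = 4 and divides |G| = 16.
Closing under the operation: H = {(0,0), (0,2), (1,0), (1,2), (2,0), (2,2), (3,0), (3,2)}, so |H| = 8.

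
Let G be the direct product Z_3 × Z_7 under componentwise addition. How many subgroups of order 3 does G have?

|G| = 21 and 3 | 21, so subgroups of order 3 are possible by Lagrange.
The subgroups of order 3 are: {(0,0), (1,0), (2,0)}.
So G has 1 subgroup of order 3.

1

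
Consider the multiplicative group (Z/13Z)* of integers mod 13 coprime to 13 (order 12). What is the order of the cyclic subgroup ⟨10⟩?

Compute successive powers of 10 mod 13: 10, 9, 12, 3, 4, 1; 10^6 ≡ 1 (mod 13).
So |⟨10⟩| = 6.

6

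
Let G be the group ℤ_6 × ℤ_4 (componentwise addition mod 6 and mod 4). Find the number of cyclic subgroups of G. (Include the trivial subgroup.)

12

A cyclic subgroup of order d is generated by each of its φ(d) elements of order d, so the cyclic subgroups of order d number (#elements of order d)/φ(d).
Cyclic subgroups by order — order 1: 1; order 2: 3; order 3: 1; order 4: 2; order 6: 3; order 12: 2.
Total: 12.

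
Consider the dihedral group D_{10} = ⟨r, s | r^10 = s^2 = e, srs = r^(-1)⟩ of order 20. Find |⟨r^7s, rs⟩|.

|⟨r^7s⟩| = 2 and |⟨rs⟩| = 2, so |H| is a multiple of lcm(2, 2) = 2 and divides |G| = 20.
Closing under the operation: H = {e, r^2, r^4, r^6, r^8, rs, r^3s, r^5s, r^7s, r^9s}, so |H| = 10.

10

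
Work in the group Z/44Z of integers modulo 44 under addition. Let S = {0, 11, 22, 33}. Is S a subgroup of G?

|S| = 4 divides |G| = 44, consistent with Lagrange.
S contains the identity, every element's inverse is in S, and S is closed under +: it is a subgroup.
In fact S = ⟨33⟩.

Yes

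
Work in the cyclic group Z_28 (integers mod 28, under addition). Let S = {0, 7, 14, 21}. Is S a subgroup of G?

|S| = 4 divides |G| = 28, consistent with Lagrange.
S contains the identity, every element's inverse is in S, and S is closed under +: it is a subgroup.
In fact S = ⟨21⟩.

Yes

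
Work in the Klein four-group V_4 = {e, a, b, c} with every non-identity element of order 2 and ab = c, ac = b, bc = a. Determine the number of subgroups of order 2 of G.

3

|G| = 4 and 2 | 4, so subgroups of order 2 are possible by Lagrange.
The subgroups of order 2 are: {e, a}; {e, b}; {e, c}.
So G has 3 subgroups of order 2.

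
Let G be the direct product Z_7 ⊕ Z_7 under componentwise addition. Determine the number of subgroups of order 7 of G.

8

|G| = 49 and 7 | 49, so subgroups of order 7 are possible by Lagrange.
The subgroups of order 7 are: {(0,0), (0,1), (0,2), (0,3), (0,4), (0,5), (0,6)}; {(0,0), (1,0), (2,0), (3,0), (4,0), (5,0), (6,0)}; {(0,0), (1,1), (2,2), (3,3), (4,4), (5,5), (6,6)}; {(0,0), (1,2), (2,4), (3,6), (4,1), (5,3), (6,5)}; … (8 in all).
So G has 8 subgroups of order 7.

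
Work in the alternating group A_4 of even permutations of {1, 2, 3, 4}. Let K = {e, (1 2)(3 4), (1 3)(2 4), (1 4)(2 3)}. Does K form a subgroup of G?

|K| = 4 divides |G| = 12, consistent with Lagrange.
K contains the identity, every element's inverse is in K, and K is closed under ∘: it is a subgroup.

Yes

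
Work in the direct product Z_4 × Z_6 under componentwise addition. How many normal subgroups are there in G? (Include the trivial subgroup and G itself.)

16

G is abelian, so every subgroup is normal.
G has 16 subgroups in total, hence 16 normal subgroups.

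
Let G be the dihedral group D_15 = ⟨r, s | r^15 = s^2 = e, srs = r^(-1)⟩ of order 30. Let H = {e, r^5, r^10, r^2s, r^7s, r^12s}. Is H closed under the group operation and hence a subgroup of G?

Yes

|H| = 6 divides |G| = 30, consistent with Lagrange.
H contains the identity, every element's inverse is in H, and H is closed under ·: it is a subgroup.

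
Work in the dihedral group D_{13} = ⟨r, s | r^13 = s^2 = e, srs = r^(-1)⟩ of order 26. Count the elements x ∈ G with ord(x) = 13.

Enumerating element orders in G gives 12 elements of order 13.

12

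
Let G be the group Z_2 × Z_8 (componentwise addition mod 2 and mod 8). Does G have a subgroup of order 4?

Yes

4 | 16. A subgroup of order 4 is {(0,0), (0,2), (0,4), (0,6)}.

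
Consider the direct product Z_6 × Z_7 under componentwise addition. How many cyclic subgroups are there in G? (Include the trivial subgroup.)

Group the elements of G by the cyclic subgroup they generate; each cyclic subgroup of order d accounts for φ(d) elements.
Cyclic subgroups by order — order 1: 1; order 2: 1; order 3: 1; order 6: 1; order 7: 1; order 14: 1; order 21: 1; order 42: 1.
Total: 8.

8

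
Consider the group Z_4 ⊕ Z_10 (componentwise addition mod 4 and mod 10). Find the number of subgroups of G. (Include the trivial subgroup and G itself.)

16

|G| = 40, so by Lagrange every subgroup order divides 40. Divisors: 1, 2, 4, 5, 8, 10, 20, 40.
Subgroups by order — order 1: 1; order 2: 3; order 4: 3; order 5: 1; order 8: 1; order 10: 3; order 20: 3; order 40: 1.
Total: 1 + 3 + 3 + 1 + 1 + 3 + 3 + 1 = 16.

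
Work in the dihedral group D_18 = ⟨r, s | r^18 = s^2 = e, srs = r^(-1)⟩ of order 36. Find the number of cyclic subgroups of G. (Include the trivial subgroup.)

Each element a generates a cyclic subgroup ⟨a⟩; distinct elements may generate the same one (a cyclic group of order d has φ(d) generators).
Cyclic subgroups by order — order 1: 1; order 2: 19; order 3: 1; order 6: 1; order 9: 1; order 18: 1.
Total: 24.

24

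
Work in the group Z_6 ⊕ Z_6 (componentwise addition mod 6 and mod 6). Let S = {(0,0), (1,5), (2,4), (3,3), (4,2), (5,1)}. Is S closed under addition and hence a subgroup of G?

|S| = 6 divides |G| = 36, consistent with Lagrange.
S contains the identity, every element's inverse is in S, and S is closed under +: it is a subgroup.
In fact S = ⟨(1,5)⟩.

Yes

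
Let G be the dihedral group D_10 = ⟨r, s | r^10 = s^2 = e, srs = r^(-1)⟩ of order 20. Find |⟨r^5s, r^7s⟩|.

|⟨r^5s⟩| = 2 and |⟨r^7s⟩| = 2, so |H| is a multiple of lcm(2, 2) = 2 and divides |G| = 20.
Closing under the operation: H = {e, r^2, r^4, r^6, r^8, rs, r^3s, r^5s, r^7s, r^9s}, so |H| = 10.

10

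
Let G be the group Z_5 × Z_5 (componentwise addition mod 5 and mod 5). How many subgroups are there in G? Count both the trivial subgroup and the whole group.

8

|G| = 25, so by Lagrange every subgroup order divides 25. Divisors: 1, 5, 25.
Subgroups by order — order 1: 1; order 5: 6; order 25: 1.
Total: 1 + 6 + 1 = 8.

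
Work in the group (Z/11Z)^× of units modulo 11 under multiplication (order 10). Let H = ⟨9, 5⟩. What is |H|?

5

|⟨9⟩| = 5 and |⟨5⟩| = 5, so |H| is a multiple of lcm(5, 5) = 5 and divides |G| = 10.
Closing under the operation: H = {1, 3, 4, 5, 9}, so |H| = 5.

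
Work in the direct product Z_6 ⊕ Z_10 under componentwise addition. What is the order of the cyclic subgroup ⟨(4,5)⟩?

The order of (4,5) in Z_6 × Z_10 is lcm(ord(4) in Z_6, ord(5) in Z_10).
ord(4) = 3 and ord(5) = 2, so |⟨(4,5)⟩| = lcm(3, 2) = 6.

6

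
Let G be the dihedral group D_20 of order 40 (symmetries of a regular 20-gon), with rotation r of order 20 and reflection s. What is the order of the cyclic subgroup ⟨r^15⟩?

Computing powers of r^15: the smallest k with (r^15)^k = e is k = 4.

4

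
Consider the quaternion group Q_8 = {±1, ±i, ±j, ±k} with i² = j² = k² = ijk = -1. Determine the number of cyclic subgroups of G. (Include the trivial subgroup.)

5

Group the elements of G by the cyclic subgroup they generate; each cyclic subgroup of order d accounts for φ(d) elements.
Cyclic subgroups by order — order 1: 1; order 2: 1; order 4: 3.
Total: 5.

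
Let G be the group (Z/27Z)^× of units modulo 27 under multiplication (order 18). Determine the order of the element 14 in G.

18

Compute successive powers of 14 mod 27: 14, 7, 17, 22, 11, 19, 23, 25, …; 14^18 ≡ 1 (mod 27).
So |⟨14⟩| = 18.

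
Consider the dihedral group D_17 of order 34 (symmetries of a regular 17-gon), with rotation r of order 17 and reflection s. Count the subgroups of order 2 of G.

17

|G| = 34 and 2 | 34, so subgroups of order 2 are possible by Lagrange.
The subgroups of order 2 are: {e, r^10s}; {e, r^11s}; {e, r^12s}; {e, r^13s}; … (17 in all).
So G has 17 subgroups of order 2.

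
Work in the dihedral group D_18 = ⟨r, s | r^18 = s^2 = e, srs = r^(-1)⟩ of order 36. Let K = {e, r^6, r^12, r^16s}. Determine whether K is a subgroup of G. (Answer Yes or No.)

No

Closure fails: r^6 · r^16s = r^4s ∉ K. So K is not a subgroup.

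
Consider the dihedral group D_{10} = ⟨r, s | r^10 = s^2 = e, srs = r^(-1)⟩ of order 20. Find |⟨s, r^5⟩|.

|⟨s⟩| = 2 and |⟨r^5⟩| = 2, so |H| is a multiple of lcm(2, 2) = 2 and divides |G| = 20.
Closing under the operation: H = {e, r^5, s, r^5s}, so |H| = 4.

4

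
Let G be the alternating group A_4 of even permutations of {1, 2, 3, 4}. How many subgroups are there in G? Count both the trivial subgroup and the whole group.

|G| = 12, so by Lagrange every subgroup order divides 12. Divisors: 1, 2, 3, 4, 6, 12.
Subgroups by order — order 1: 1; order 2: 3; order 3: 4; order 4: 1; order 6: 0; order 12: 1.
Total: 1 + 3 + 4 + 1 + 0 + 1 = 10.

10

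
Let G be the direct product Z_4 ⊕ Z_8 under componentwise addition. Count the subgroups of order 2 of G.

3

|G| = 32 and 2 | 32, so subgroups of order 2 are possible by Lagrange.
The subgroups of order 2 are: {(0,0), (0,4)}; {(0,0), (2,0)}; {(0,0), (2,4)}.
So G has 3 subgroups of order 2.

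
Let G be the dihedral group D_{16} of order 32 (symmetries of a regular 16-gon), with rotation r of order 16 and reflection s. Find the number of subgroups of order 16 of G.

3

|G| = 32 and 16 | 32, so subgroups of order 16 are possible by Lagrange.
The subgroups of order 16 are: {e, r, r^2, r^3, r^4, r^5, r^6, r^7, r^8, r^9, r^10, r^11, r^12, r^13, r^14, r^15}; {e, r^2, r^4, r^6, r^8, r^10, r^12, r^14, s, r^2s, r^4s, r^6s, r^8s, r^10s, r^12s, r^14s}; {e, r^2, r^4, r^6, r^8, r^10, r^12, r^14, rs, r^3s, r^5s, r^7s, r^9s, r^11s, r^13s, r^15s}.
So G has 3 subgroups of order 16.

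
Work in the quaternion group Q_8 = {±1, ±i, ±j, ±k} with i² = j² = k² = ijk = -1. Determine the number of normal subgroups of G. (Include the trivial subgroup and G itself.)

6

G has 6 subgroups. Checking conjugation-invariance by order — order 1: 1/1 normal; order 2: 1/1 normal; order 4: 3/3 normal; order 8: 1/1 normal.
Total normal subgroups: 6.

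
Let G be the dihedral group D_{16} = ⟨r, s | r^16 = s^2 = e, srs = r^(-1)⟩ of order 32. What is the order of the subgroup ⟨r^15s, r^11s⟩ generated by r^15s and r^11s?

8

|⟨r^15s⟩| = 2 and |⟨r^11s⟩| = 2, so |H| is a multiple of lcm(2, 2) = 2 and divides |G| = 32.
Closing under the operation: H = {e, r^4, r^8, r^12, r^3s, r^7s, r^11s, r^15s}, so |H| = 8.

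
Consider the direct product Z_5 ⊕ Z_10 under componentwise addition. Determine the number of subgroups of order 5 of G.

6

|G| = 50 and 5 | 50, so subgroups of order 5 are possible by Lagrange.
The subgroups of order 5 are: {(0,0), (0,2), (0,4), (0,6), (0,8)}; {(0,0), (1,0), (2,0), (3,0), (4,0)}; {(0,0), (1,2), (2,4), (3,6), (4,8)}; {(0,0), (1,4), (2,8), (3,2), (4,6)}; … (6 in all).
So G has 6 subgroups of order 5.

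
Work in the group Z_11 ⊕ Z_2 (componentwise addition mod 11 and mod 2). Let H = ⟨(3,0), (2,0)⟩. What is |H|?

11

|⟨(3,0)⟩| = 11 and |⟨(2,0)⟩| = 11, so |H| is a multiple of lcm(11, 11) = 11 and divides |G| = 22.
Closing under the operation: H = {(0,0), (1,0), (2,0), (3,0), (4,0), (5,0), (6,0), (7,0), (8,0), (9,0), (10,0)}, so |H| = 11.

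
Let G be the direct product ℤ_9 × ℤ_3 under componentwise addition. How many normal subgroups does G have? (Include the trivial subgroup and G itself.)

10

G is abelian, so every subgroup is normal.
G has 10 subgroups in total, hence 10 normal subgroups.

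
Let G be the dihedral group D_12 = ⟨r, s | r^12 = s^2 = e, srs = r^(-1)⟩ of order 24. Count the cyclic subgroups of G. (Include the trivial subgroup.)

A cyclic subgroup of order d is generated by each of its φ(d) elements of order d, so the cyclic subgroups of order d number (#elements of order d)/φ(d).
Cyclic subgroups by order — order 1: 1; order 2: 13; order 3: 1; order 4: 1; order 6: 1; order 12: 1.
Total: 18.

18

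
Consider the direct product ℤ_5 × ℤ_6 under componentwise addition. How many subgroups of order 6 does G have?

1

|G| = 30 and 6 | 30, so subgroups of order 6 are possible by Lagrange.
The subgroups of order 6 are: {(0,0), (0,1), (0,2), (0,3), (0,4), (0,5)}.
So G has 1 subgroup of order 6.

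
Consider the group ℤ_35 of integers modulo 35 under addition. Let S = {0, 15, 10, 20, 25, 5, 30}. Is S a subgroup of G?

|S| = 7 divides |G| = 35, consistent with Lagrange.
S contains the identity, every element's inverse is in S, and S is closed under +: it is a subgroup.
In fact S = ⟨20⟩.

Yes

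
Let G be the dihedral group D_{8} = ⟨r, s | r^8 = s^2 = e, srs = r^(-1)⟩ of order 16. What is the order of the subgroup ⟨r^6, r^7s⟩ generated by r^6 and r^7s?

|⟨r^6⟩| = 4 and |⟨r^7s⟩| = 2, so |H| is a multiple of lcm(4, 2) = 4 and divides |G| = 16.
Closing under the operation: H = {e, r^2, r^4, r^6, rs, r^3s, r^5s, r^7s}, so |H| = 8.

8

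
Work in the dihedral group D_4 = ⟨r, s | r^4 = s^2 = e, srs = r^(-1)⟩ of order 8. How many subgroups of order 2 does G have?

5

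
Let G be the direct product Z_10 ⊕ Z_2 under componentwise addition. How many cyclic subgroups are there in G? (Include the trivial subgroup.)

8

Each element a generates a cyclic subgroup ⟨a⟩; distinct elements may generate the same one (a cyclic group of order d has φ(d) generators).
Cyclic subgroups by order — order 1: 1; order 2: 3; order 5: 1; order 10: 3.
Total: 8.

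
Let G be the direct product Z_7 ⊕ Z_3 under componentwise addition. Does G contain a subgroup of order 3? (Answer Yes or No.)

Yes

3 | 21. A subgroup of order 3 is {(0,0), (0,1), (0,2)}.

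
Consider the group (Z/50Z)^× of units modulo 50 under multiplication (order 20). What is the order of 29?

Compute successive powers of 29 mod 50: 29, 41, 39, 31, 49, 21, 9, 11, …; 29^10 ≡ 1 (mod 50).
So |⟨29⟩| = 10.

10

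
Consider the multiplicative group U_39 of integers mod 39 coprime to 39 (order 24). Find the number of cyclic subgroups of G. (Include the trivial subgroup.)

Group the elements of G by the cyclic subgroup they generate; each cyclic subgroup of order d accounts for φ(d) elements.
Cyclic subgroups by order — order 1: 1; order 2: 3; order 3: 1; order 4: 2; order 6: 3; order 12: 2.
Total: 12.

12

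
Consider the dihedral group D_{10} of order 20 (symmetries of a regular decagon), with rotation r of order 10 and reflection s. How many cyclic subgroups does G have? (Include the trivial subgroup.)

A cyclic subgroup of order d is generated by each of its φ(d) elements of order d, so the cyclic subgroups of order d number (#elements of order d)/φ(d).
Cyclic subgroups by order — order 1: 1; order 2: 11; order 5: 1; order 10: 1.
Total: 14.

14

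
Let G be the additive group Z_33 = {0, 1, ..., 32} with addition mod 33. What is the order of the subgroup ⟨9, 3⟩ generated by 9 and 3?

11

|⟨9⟩| = 11 and |⟨3⟩| = 11, so |H| is a multiple of lcm(11, 11) = 11 and divides |G| = 33.
Closing under the operation: H = {0, 3, 6, 9, 12, 15, 18, 21, 24, 27, 30}, so |H| = 11.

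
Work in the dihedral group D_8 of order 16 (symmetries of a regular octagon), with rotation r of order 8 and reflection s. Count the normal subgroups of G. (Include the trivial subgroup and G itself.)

G has 19 subgroups. Checking conjugation-invariance by order — order 1: 1/1 normal; order 2: 1/9 normal; order 4: 1/5 normal; order 8: 3/3 normal; order 16: 1/1 normal.
Total normal subgroups: 7.

7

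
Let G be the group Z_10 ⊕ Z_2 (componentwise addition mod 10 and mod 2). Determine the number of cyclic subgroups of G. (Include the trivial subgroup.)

8

A cyclic subgroup of order d is generated by each of its φ(d) elements of order d, so the cyclic subgroups of order d number (#elements of order d)/φ(d).
Cyclic subgroups by order — order 1: 1; order 2: 3; order 5: 1; order 10: 3.
Total: 8.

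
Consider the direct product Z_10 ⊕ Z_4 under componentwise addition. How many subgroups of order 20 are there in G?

3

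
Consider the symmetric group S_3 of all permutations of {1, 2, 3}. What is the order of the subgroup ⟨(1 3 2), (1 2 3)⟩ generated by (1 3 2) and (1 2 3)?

3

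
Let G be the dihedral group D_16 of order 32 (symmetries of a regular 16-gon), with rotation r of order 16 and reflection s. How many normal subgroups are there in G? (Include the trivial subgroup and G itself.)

G has 36 subgroups. Checking conjugation-invariance by order — order 1: 1/1 normal; order 2: 1/17 normal; order 4: 1/9 normal; order 8: 1/5 normal; order 16: 3/3 normal; order 32: 1/1 normal.
Total normal subgroups: 8.

8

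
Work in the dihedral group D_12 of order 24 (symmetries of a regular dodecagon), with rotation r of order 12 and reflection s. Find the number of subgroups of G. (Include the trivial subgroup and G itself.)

34

|G| = 24, so by Lagrange every subgroup order divides 24. Divisors: 1, 2, 3, 4, 6, 8, 12, 24.
Subgroups by order — order 1: 1; order 2: 13; order 3: 1; order 4: 7; order 6: 5; order 8: 3; order 12: 3; order 24: 1.
Total: 1 + 13 + 1 + 7 + 5 + 3 + 3 + 1 = 34.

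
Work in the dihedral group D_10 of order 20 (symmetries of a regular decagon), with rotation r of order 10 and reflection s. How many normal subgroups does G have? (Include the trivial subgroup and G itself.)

7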